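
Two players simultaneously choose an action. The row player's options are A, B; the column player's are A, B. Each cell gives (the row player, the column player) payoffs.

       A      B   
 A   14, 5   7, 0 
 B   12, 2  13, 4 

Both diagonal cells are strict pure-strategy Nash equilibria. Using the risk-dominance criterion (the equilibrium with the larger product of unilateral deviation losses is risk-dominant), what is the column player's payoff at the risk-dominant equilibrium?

4

At both A: the row player loses 14 − 12 = 2 by deviating; the column player loses 5 − 0 = 5. Product = 2·5 = 10.
At both B: the row player loses 13 − 7 = 6 by deviating; the column player loses 4 − 2 = 2. Product = 6·2 = 12.
12 > 10, so both B is risk-dominant. The column player's payoff there is 4.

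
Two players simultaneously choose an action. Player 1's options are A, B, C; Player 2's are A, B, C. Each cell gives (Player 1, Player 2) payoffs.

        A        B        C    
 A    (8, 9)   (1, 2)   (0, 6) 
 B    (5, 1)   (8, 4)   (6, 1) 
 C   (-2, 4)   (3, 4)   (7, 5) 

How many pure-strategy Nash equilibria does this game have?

3

Both A: Player 1 gets 8 (best alternative 5); Player 2 gets 9 (best alternative 6). Neither deviates — NE.
Both B: Player 1 gets 8 (best alternative 3); Player 2 gets 4 (best alternative 1). Neither deviates — NE.
Both C: Player 1 gets 7 (best alternative 6); Player 2 gets 5 (best alternative 4). Neither deviates — NE.
(C, A) is not a NE: Player 1 would switch to A (8 > -2).
No other cell survives both best-response checks, so there are 3 pure NE.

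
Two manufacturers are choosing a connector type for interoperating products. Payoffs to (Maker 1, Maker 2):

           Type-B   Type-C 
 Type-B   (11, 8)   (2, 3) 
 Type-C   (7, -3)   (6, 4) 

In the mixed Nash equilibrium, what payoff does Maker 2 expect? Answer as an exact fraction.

Maker 1 mixes with probability p on Type-B, chosen so Maker 2 is indifferent: 8p + (-3)(1−p) = 3p + 4(1−p) gives p = 7/12.
Maker 2's expected payoff is 8·7/12 + (-3)·5/12 = 41/12.

41/12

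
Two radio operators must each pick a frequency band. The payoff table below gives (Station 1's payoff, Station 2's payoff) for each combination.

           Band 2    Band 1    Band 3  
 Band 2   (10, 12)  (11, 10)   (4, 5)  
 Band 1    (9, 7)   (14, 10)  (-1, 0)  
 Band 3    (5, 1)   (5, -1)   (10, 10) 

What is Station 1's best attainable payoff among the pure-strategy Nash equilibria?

14

Both Band 2 is a pure NE (Station 1: 10 ≥ 9; Station 2: 12 ≥ 10). Station 1 gets 10.
Both Band 1 is a pure NE (Station 1: 14 ≥ 11; Station 2: 10 ≥ 7). Station 1 gets 14.
Both Band 3 is a pure NE (Station 1: 10 ≥ 4; Station 2: 10 ≥ 1). Station 1 gets 10.
Every other cell has a profitable deviation for at least one player. Highest of {10, 14, 10} is 14.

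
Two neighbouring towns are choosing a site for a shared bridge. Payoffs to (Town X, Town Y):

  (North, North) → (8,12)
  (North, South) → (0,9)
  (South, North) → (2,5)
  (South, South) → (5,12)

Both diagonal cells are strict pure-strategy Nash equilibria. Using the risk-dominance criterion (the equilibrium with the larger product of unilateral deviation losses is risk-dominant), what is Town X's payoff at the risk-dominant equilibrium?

At both North: Town X loses 8 − 2 = 6 by deviating; Town Y loses 12 − 9 = 3. Product = 6·3 = 18.
At both South: Town X loses 5 − 0 = 5 by deviating; Town Y loses 12 − 5 = 7. Product = 5·7 = 35.
35 > 18, so both South is risk-dominant. Town X's payoff there is 5.

5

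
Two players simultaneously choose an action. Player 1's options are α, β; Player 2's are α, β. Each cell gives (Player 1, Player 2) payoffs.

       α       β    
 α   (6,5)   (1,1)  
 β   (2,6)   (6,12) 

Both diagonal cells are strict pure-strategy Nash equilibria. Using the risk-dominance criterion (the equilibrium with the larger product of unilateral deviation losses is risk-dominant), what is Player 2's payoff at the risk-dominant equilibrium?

At both α: Player 1 loses 6 − 2 = 4 by deviating; Player 2 loses 5 − 1 = 4. Product = 4·4 = 16.
At both β: Player 1 loses 6 − 1 = 5 by deviating; Player 2 loses 12 − 6 = 6. Product = 5·6 = 30.
30 > 16, so both β is risk-dominant. Player 2's payoff there is 12.

12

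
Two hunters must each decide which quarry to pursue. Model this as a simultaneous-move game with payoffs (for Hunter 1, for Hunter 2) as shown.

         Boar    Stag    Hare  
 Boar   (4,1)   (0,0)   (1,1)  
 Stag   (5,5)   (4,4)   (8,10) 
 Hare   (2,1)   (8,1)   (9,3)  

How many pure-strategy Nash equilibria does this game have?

1

Both Hare: Hunter 1 gets 9 (best alternative 8); Hunter 2 gets 3 (best alternative 1). Neither deviates — NE.
Both Boar is not a NE: Hunter 1 would switch to Stag (5 > 4).
No other cell survives both best-response checks, so there is 1 pure NE.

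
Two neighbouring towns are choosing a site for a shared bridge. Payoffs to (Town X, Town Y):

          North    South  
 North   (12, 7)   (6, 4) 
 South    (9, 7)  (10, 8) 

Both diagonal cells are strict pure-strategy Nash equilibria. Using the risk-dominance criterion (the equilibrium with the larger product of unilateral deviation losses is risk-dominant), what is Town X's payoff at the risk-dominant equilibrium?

At both North: Town X loses 12 − 9 = 3 by deviating; Town Y loses 7 − 4 = 3. Product = 3·3 = 9.
At both South: Town X loses 10 − 6 = 4 by deviating; Town Y loses 8 − 7 = 1. Product = 4·1 = 4.
9 > 4, so both North is risk-dominant. Town X's payoff there is 12.

12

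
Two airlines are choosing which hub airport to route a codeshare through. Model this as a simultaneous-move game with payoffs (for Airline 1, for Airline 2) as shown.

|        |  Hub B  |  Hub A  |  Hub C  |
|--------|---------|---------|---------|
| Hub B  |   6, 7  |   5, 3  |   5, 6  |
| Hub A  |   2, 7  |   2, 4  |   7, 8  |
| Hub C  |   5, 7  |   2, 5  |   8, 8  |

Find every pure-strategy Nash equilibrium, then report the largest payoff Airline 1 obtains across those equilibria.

Both Hub B is a pure NE (Airline 1: 6 ≥ 5; Airline 2: 7 ≥ 6). Airline 1 gets 6.
Both Hub C is a pure NE (Airline 1: 8 ≥ 7; Airline 2: 8 ≥ 7). Airline 1 gets 8.
Every other cell has a profitable deviation for at least one player. Highest of {6, 8} is 8.

8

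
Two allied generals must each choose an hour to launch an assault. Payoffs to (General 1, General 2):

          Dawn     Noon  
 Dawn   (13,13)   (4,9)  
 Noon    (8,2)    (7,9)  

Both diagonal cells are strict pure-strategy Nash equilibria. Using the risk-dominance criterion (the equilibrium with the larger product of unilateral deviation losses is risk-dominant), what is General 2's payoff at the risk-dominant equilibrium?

At both Dawn: General 1 loses 13 − 8 = 5 by deviating; General 2 loses 13 − 9 = 4. Product = 5·4 = 20.
At both Noon: General 1 loses 7 − 4 = 3 by deviating; General 2 loses 9 − 2 = 7. Product = 3·7 = 21.
21 > 20, so both Noon is risk-dominant. General 2's payoff there is 9.

9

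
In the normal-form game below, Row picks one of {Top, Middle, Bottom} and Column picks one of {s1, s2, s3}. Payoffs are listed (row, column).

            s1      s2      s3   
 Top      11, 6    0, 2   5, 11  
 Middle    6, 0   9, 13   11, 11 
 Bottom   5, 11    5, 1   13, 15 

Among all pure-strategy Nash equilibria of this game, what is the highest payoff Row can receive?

13

(Middle, s2) is a pure NE (Row: 9 ≥ 5; Column: 13 ≥ 11). Row gets 9.
(Bottom, s3) is a pure NE (Row: 13 ≥ 11; Column: 15 ≥ 11). Row gets 13.
Every other cell has a profitable deviation for at least one player. Highest of {9, 13} is 13.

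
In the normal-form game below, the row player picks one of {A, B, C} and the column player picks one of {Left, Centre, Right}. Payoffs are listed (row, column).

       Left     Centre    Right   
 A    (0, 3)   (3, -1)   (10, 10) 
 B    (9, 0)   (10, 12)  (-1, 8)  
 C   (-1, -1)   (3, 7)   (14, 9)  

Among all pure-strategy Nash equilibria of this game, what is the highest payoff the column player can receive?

12

(B, Centre) is a pure NE (the row player: 10 ≥ 3; the column player: 12 ≥ 8). The column player gets 12.
(C, Right) is a pure NE (the row player: 14 ≥ 10; the column player: 9 ≥ 7). The column player gets 9.
Every other cell has a profitable deviation for at least one player. Highest of {12, 9} is 12.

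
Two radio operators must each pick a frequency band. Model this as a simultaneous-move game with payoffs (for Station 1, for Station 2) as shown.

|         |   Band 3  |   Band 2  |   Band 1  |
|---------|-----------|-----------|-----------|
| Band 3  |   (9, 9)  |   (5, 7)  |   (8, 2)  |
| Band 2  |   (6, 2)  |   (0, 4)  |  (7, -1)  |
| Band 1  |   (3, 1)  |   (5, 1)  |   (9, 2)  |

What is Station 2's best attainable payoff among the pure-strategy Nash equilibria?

Both Band 3 is a pure NE (Station 1: 9 ≥ 6; Station 2: 9 ≥ 7). Station 2 gets 9.
Both Band 1 is a pure NE (Station 1: 9 ≥ 8; Station 2: 2 ≥ 1). Station 2 gets 2.
Every other cell has a profitable deviation for at least one player. Highest of {9, 2} is 9.

9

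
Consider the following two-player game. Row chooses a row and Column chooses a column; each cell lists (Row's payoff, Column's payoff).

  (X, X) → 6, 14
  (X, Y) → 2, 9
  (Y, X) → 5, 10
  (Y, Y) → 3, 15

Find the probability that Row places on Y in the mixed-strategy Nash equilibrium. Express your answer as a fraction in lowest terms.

Row's mix p on X must make Column indifferent between X and Y.
Column's payoff from X: 14p + 10(1−p). From Y: 9p + 15(1−p).
Set equal: 5p = 5(1−p) → p = 5/10 = 1/2.
Probability on Y is 1 − 1/2 = 1/2.

1/2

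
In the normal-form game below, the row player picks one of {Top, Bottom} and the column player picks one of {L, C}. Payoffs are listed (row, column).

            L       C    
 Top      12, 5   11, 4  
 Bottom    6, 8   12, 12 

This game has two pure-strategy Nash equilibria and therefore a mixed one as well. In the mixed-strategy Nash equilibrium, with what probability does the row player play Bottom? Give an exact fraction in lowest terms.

The row player's mix p on Top must make the column player indifferent between L and C.
The column player's payoff from L: 5p + 8(1−p). From C: 4p + 12(1−p).
Set equal: 1p = 4(1−p) → p = 4/5.
Probability on Bottom is 1 − 4/5 = 1/5.

1/5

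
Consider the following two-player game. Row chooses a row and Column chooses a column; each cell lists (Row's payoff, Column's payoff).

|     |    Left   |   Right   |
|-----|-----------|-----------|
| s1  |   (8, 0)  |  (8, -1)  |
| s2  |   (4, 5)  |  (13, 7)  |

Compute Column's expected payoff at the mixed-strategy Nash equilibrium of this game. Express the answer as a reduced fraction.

Row mixes with probability p on s1, chosen so Column is indifferent: 0p + 5(1−p) = (-1)p + 7(1−p) gives p = 2/3.
Column's expected payoff is 0·2/3 + 5·1/3 = 5/3.

5/3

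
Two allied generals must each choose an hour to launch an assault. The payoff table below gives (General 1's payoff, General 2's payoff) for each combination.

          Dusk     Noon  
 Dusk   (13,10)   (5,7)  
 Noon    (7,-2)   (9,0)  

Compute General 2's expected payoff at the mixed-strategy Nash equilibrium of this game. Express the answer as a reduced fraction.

General 1 mixes with probability p on Dusk, chosen so General 2 is indifferent: 10p + (-2)(1−p) = 7p + 0(1−p) gives p = 2/5.
General 2's expected payoff is 10·2/5 + (-2)·3/5 = 14/5.

14/5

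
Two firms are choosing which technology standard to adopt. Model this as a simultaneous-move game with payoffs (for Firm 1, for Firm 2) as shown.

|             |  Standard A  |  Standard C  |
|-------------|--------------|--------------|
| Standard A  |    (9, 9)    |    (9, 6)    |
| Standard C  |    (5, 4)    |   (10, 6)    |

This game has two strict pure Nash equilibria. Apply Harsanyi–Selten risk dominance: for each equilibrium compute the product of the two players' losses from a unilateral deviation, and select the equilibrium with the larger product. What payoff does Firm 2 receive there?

At both Standard A: Firm 1 loses 9 − 5 = 4 by deviating; Firm 2 loses 9 − 6 = 3. Product = 4·3 = 12.
At both Standard C: Firm 1 loses 10 − 9 = 1 by deviating; Firm 2 loses 6 − 4 = 2. Product = 1·2 = 2.
12 > 2, so both Standard A is risk-dominant. Firm 2's payoff there is 9.

9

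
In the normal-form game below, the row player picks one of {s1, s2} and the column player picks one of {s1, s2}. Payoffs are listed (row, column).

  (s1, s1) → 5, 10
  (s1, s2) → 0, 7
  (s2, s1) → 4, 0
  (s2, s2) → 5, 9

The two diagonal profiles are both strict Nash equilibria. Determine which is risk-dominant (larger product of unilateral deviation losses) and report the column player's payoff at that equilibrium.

9

At both s1: the row player loses 5 − 4 = 1 by deviating; the column player loses 10 − 7 = 3. Product = 1·3 = 3.
At both s2: the row player loses 5 − 0 = 5 by deviating; the column player loses 9 − 0 = 9. Product = 5·9 = 45.
45 > 3, so both s2 is risk-dominant. The column player's payoff there is 9.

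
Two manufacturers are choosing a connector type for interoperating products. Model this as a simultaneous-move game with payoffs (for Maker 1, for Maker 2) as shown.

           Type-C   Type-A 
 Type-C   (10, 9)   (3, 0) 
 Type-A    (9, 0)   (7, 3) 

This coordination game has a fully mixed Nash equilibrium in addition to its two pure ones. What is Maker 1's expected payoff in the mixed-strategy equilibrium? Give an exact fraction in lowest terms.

43/5

Maker 2 mixes with probability q on Type-C, chosen so Maker 1 is indifferent: 10q + 3(1−q) = 9q + 7(1−q) gives q = 4/5.
Maker 1's expected payoff (from either row, since indifferent) is 10·4/5 + 3·1/5 = 43/5.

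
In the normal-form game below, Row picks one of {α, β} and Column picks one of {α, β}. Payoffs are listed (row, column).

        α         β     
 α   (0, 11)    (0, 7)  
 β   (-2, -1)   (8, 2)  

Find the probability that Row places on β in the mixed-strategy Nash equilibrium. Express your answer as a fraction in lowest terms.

4/7

Row's mix p on α must make Column indifferent between α and β.
Column's payoff from α: 11p + (-1)(1−p). From β: 7p + 2(1−p).
Set equal: 4p = 3(1−p) → p = 3/7.
Probability on β is 1 − 3/7 = 4/7.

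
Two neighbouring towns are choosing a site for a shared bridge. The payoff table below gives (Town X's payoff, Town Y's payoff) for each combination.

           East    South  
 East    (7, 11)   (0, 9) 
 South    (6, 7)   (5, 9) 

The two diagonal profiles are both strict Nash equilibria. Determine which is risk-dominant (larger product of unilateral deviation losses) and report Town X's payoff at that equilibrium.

5

At both East: Town X loses 7 − 6 = 1 by deviating; Town Y loses 11 − 9 = 2. Product = 1·2 = 2.
At both South: Town X loses 5 − 0 = 5 by deviating; Town Y loses 9 − 7 = 2. Product = 5·2 = 10.
10 > 2, so both South is risk-dominant. Town X's payoff there is 5.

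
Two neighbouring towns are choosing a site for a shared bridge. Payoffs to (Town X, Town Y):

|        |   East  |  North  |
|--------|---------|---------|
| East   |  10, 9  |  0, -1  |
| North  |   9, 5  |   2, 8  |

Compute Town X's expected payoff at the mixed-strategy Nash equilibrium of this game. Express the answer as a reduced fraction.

20/3

Town Y mixes with probability q on East, chosen so Town X is indifferent: 10q + 0(1−q) = 9q + 2(1−q) gives q = 2/3.
Town X's expected payoff (from either row, since indifferent) is 10·2/3 + 0·1/3 = 20/3.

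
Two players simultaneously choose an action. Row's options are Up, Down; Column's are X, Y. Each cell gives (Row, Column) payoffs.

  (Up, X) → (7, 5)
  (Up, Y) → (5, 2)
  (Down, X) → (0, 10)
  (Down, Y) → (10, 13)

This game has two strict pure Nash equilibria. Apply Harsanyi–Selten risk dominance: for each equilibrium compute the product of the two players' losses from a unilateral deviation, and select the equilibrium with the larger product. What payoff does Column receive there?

At (Up, X): Row loses 7 − 0 = 7 by deviating; Column loses 5 − 2 = 3. Product = 7·3 = 21.
At (Down, Y): Row loses 10 − 5 = 5 by deviating; Column loses 13 − 10 = 3. Product = 5·3 = 15.
21 > 15, so (Up, X) is risk-dominant. Column's payoff there is 5.

5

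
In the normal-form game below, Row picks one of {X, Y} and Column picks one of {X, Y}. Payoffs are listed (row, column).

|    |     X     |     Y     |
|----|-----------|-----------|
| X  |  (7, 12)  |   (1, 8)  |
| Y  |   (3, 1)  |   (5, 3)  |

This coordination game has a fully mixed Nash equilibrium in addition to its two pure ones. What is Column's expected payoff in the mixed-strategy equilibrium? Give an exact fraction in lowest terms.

14/3

Row mixes with probability p on X, chosen so Column is indifferent: 12p + 1(1−p) = 8p + 3(1−p) gives p = 1/3.
Column's expected payoff is 12·1/3 + 1·2/3 = 14/3.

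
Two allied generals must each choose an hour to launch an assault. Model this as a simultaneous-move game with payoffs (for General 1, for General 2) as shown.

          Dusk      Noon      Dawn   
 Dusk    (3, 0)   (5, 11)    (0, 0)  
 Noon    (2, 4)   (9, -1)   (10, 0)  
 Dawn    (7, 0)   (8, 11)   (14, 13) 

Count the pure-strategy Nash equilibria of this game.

Both Dawn: General 1 gets 14 (best alternative 10); General 2 gets 13 (best alternative 11). Neither deviates — NE.
Both Dusk is not a NE: General 1 would switch to Dawn (7 > 3).
No other cell survives both best-response checks, so there is 1 pure NE.

1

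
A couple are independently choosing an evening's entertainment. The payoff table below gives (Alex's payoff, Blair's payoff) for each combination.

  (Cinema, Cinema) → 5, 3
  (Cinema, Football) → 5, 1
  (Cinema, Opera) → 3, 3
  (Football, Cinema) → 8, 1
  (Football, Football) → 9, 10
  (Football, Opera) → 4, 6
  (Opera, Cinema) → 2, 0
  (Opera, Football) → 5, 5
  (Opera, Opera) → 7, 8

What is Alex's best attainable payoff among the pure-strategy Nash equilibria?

Both Football is a pure NE (Alex: 9 ≥ 5; Blair: 10 ≥ 6). Alex gets 9.
Both Opera is a pure NE (Alex: 7 ≥ 4; Blair: 8 ≥ 5). Alex gets 7.
Every other cell has a profitable deviation for at least one player. Highest of {9, 7} is 9.

9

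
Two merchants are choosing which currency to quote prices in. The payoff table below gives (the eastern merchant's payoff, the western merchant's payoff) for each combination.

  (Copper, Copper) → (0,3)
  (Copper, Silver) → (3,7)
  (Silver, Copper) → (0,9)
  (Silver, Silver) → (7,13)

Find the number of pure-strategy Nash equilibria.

1

Both Silver: the eastern merchant gets 7 (best alternative 3); the western merchant gets 13 (best alternative 9). Neither deviates — NE.
Both Copper is not a NE: the western merchant would switch to Silver (7 > 3).
No other cell survives both best-response checks, so there is 1 pure NE.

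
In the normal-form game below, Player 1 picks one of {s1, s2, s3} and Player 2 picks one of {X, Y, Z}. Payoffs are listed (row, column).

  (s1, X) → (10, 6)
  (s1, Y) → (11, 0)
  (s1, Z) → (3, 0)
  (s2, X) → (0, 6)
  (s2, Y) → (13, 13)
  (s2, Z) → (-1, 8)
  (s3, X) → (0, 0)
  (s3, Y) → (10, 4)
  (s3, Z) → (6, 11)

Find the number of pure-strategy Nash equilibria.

(s1, X): Player 1 gets 10 (best alternative 0); Player 2 gets 6 (best alternative 0). Neither deviates — NE.
(s2, Y): Player 1 gets 13 (best alternative 11); Player 2 gets 13 (best alternative 8). Neither deviates — NE.
(s3, Z): Player 1 gets 6 (best alternative 3); Player 2 gets 11 (best alternative 4). Neither deviates — NE.
(s1, Z) is not a NE: Player 1 would switch to s3 (6 > 3).
No other cell survives both best-response checks, so there are 3 pure NE.

3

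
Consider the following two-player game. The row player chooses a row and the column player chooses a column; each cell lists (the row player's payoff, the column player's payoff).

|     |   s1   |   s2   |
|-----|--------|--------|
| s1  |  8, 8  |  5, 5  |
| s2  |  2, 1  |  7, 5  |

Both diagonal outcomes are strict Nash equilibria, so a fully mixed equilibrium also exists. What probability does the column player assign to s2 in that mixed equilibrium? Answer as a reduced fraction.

3/4

The column player's mix q on s1 must make the row player indifferent between s1 and s2.
The row player's payoff from s1: 8q + 5(1−q). From s2: 2q + 7(1−q).
Set equal: 6q = 2(1−q) → q = 2/8 = 1/4.
Probability on s2 is 1 − 1/4 = 3/4.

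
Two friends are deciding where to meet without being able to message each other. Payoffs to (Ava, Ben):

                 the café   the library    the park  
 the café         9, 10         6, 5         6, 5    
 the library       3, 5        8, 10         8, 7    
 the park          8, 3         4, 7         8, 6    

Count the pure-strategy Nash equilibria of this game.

Both the café: Ava gets 9 (best alternative 8); Ben gets 10 (best alternative 5). Neither deviates — NE.
Both the library: Ava gets 8 (best alternative 6); Ben gets 10 (best alternative 7). Neither deviates — NE.
Both the park is not a NE: Ben would switch to the library (7 > 6).
No other cell survives both best-response checks, so there are 2 pure NE.

2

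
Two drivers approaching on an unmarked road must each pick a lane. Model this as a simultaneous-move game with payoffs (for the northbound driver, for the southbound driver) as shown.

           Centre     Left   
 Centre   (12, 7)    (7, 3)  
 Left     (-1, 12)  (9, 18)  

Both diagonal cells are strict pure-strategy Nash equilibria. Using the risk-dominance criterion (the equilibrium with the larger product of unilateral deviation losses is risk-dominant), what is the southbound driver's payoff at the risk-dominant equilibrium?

At both Centre: the northbound driver loses 12 − (-1) = 13 by deviating; the southbound driver loses 7 − 3 = 4. Product = 13·4 = 52.
At both Left: the northbound driver loses 9 − 7 = 2 by deviating; the southbound driver loses 18 − 12 = 6. Product = 2·6 = 12.
52 > 12, so both Centre is risk-dominant. The southbound driver's payoff there is 7.

7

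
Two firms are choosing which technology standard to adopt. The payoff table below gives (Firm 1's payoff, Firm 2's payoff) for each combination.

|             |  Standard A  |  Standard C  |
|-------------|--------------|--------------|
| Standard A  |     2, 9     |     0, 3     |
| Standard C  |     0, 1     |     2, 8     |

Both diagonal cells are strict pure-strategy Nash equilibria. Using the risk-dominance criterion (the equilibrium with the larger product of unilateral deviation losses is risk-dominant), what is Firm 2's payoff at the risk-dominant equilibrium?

At both Standard A: Firm 1 loses 2 − 0 = 2 by deviating; Firm 2 loses 9 − 3 = 6. Product = 2·6 = 12.
At both Standard C: Firm 1 loses 2 − 0 = 2 by deviating; Firm 2 loses 8 − 1 = 7. Product = 2·7 = 14.
14 > 12, so both Standard C is risk-dominant. Firm 2's payoff there is 8.

8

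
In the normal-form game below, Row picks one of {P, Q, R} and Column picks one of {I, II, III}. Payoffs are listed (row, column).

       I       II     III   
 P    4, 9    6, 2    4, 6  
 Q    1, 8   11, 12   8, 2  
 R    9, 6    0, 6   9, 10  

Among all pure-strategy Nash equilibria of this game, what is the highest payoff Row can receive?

(Q, II) is a pure NE (Row: 11 ≥ 6; Column: 12 ≥ 8). Row gets 11.
(R, III) is a pure NE (Row: 9 ≥ 8; Column: 10 ≥ 6). Row gets 9.
Every other cell has a profitable deviation for at least one player. Highest of {11, 9} is 11.

11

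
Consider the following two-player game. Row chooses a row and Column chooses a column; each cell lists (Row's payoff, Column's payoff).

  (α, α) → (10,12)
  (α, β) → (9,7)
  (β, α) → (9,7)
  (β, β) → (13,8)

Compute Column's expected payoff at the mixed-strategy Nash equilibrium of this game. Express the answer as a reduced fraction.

47/6

Row mixes with probability p on α, chosen so Column is indifferent: 12p + 7(1−p) = 7p + 8(1−p) gives p = 1/6.
Column's expected payoff is 12·1/6 + 7·5/6 = 47/6.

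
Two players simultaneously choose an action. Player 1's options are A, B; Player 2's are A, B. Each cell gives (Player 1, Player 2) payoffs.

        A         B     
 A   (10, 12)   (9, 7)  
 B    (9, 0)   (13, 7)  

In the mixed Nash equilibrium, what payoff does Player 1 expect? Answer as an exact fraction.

49/5

Player 2 mixes with probability q on A, chosen so Player 1 is indifferent: 10q + 9(1−q) = 9q + 13(1−q) gives q = 4/5.
Player 1's expected payoff (from either row, since indifferent) is 10·4/5 + 9·1/5 = 49/5.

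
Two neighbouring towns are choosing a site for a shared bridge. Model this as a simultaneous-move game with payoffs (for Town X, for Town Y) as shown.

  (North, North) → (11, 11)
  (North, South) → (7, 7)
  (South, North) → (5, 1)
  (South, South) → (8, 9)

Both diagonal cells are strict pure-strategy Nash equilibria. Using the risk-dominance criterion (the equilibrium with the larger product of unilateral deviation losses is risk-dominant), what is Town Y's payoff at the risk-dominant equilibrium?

At both North: Town X loses 11 − 5 = 6 by deviating; Town Y loses 11 − 7 = 4. Product = 6·4 = 24.
At both South: Town X loses 8 − 7 = 1 by deviating; Town Y loses 9 − 1 = 8. Product = 1·8 = 8.
24 > 8, so both North is risk-dominant. Town Y's payoff there is 11.

11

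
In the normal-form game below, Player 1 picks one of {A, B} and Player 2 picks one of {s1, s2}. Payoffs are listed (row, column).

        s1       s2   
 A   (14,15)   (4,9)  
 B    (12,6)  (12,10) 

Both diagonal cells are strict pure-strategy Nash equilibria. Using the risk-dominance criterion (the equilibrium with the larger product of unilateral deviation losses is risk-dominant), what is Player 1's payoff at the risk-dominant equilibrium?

12

At (A, s1): Player 1 loses 14 − 12 = 2 by deviating; Player 2 loses 15 − 9 = 6. Product = 2·6 = 12.
At (B, s2): Player 1 loses 12 − 4 = 8 by deviating; Player 2 loses 10 − 6 = 4. Product = 8·4 = 32.
32 > 12, so (B, s2) is risk-dominant. Player 1's payoff there is 12.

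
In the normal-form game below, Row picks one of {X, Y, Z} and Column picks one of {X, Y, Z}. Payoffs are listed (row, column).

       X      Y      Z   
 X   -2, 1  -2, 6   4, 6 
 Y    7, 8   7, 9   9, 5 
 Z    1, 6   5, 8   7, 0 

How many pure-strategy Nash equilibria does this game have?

1

Both Y: Row gets 7 (best alternative 5); Column gets 9 (best alternative 8). Neither deviates — NE.
Both Z is not a NE: Row would switch to Y (9 > 7).
No other cell survives both best-response checks, so there is 1 pure NE.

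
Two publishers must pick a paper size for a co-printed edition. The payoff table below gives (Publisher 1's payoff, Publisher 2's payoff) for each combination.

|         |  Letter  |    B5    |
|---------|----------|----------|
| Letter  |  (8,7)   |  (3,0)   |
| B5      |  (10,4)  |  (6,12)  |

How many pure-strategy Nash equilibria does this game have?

1

Both B5: Publisher 1 gets 6 (best alternative 3); Publisher 2 gets 12 (best alternative 4). Neither deviates — NE.
Both Letter is not a NE: Publisher 1 would switch to B5 (10 > 8).
No other cell survives both best-response checks, so there is 1 pure NE.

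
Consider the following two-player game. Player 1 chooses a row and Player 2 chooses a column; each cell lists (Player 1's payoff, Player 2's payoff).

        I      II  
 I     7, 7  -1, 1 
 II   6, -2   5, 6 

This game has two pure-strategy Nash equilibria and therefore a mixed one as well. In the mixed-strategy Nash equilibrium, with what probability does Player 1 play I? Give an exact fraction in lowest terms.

4/7

Player 1's mix p on I must make Player 2 indifferent between I and II.
Player 2's payoff from I: 7p + (-2)(1−p). From II: 1p + 6(1−p).
Set equal: 6p = 8(1−p) → p = 8/14 = 4/7.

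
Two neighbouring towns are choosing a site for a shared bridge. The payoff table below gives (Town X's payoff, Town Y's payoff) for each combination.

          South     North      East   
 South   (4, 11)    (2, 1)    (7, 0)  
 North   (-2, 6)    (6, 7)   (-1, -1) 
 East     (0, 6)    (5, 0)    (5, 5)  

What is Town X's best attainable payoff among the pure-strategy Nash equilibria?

Both South is a pure NE (Town X: 4 ≥ 0; Town Y: 11 ≥ 1). Town X gets 4.
Both North is a pure NE (Town X: 6 ≥ 5; Town Y: 7 ≥ 6). Town X gets 6.
Every other cell has a profitable deviation for at least one player. Highest of {4, 6} is 6.

6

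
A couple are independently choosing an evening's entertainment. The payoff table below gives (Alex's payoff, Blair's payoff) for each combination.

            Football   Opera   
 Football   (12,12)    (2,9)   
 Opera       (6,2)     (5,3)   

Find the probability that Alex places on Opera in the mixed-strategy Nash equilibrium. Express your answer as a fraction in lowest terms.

Alex's mix p on Football must make Blair indifferent between Football and Opera.
Blair's payoff from Football: 12p + 2(1−p). From Opera: 9p + 3(1−p).
Set equal: 3p = 1(1−p) → p = 1/4.
Probability on Opera is 1 − 1/4 = 3/4.

3/4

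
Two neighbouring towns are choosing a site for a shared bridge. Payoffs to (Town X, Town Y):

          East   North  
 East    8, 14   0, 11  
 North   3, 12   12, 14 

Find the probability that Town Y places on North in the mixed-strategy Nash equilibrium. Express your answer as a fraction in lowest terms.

5/17

Town Y's mix q on East must make Town X indifferent between East and North.
Town X's payoff from East: 8q + 0(1−q). From North: 3q + 12(1−q).
Set equal: 5q = 12(1−q) → q = 12/17.
Probability on North is 1 − 12/17 = 5/17.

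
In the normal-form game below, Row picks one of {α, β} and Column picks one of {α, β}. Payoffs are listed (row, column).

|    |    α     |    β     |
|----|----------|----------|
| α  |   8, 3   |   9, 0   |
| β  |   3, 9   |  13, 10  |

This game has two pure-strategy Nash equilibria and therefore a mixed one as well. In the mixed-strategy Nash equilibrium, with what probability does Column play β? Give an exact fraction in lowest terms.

Column's mix q on α must make Row indifferent between α and β.
Row's payoff from α: 8q + 9(1−q). From β: 3q + 13(1−q).
Set equal: 5q = 4(1−q) → q = 4/9.
Probability on β is 1 − 4/9 = 5/9.

5/9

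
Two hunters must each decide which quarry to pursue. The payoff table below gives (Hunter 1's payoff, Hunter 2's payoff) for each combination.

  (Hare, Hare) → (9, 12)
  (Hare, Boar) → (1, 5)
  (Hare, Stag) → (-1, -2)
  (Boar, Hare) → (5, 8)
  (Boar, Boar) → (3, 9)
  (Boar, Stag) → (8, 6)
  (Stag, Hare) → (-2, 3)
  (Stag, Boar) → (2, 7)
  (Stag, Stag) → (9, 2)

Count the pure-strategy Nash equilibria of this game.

Both Hare: Hunter 1 gets 9 (best alternative 5); Hunter 2 gets 12 (best alternative 5). Neither deviates — NE.
Both Boar: Hunter 1 gets 3 (best alternative 2); Hunter 2 gets 9 (best alternative 8). Neither deviates — NE.
Both Stag is not a NE: Hunter 2 would switch to Boar (7 > 2).
No other cell survives both best-response checks, so there are 2 pure NE.

2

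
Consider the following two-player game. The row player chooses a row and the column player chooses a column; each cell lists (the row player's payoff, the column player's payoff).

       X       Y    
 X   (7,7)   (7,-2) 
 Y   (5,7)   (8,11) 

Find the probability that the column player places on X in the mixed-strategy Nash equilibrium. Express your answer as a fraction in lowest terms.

The column player's mix q on X must make the row player indifferent between X and Y.
The row player's payoff from X: 7q + 7(1−q). From Y: 5q + 8(1−q).
Set equal: 2q = 1(1−q) → q = 1/3.

1/3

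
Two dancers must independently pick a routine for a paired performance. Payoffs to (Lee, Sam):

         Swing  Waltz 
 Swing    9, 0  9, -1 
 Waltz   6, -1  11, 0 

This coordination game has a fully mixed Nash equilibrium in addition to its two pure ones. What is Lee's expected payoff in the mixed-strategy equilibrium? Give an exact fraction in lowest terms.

9

Sam mixes with probability q on Swing, chosen so Lee is indifferent: 9q + 9(1−q) = 6q + 11(1−q) gives q = 2/5.
Lee's expected payoff (from either row, since indifferent) is 9·2/5 + 9·3/5 = 9.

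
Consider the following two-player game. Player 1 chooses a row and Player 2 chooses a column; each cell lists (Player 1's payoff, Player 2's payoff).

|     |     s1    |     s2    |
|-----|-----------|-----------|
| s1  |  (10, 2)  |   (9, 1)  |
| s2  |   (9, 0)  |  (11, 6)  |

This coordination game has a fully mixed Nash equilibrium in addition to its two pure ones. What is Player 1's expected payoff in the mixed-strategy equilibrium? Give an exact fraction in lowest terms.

29/3

Player 2 mixes with probability q on s1, chosen so Player 1 is indifferent: 10q + 9(1−q) = 9q + 11(1−q) gives q = 2/3.
Player 1's expected payoff (from either row, since indifferent) is 10·2/3 + 9·1/3 = 29/3.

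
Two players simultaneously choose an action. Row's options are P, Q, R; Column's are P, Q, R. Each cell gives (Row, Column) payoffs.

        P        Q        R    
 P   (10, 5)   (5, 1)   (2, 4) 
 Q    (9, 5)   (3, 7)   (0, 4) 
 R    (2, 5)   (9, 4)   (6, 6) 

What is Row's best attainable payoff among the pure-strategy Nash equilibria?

10

Both P is a pure NE (Row: 10 ≥ 9; Column: 5 ≥ 4). Row gets 10.
Both R is a pure NE (Row: 6 ≥ 2; Column: 6 ≥ 5). Row gets 6.
Every other cell has a profitable deviation for at least one player. Highest of {10, 6} is 10.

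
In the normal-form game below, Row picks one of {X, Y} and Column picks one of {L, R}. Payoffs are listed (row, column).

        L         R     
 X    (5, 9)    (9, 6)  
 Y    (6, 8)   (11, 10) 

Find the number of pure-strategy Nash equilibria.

1

(Y, R): Row gets 11 (best alternative 9); Column gets 10 (best alternative 8). Neither deviates — NE.
(X, L) is not a NE: Row would switch to Y (6 > 5).
No other cell survives both best-response checks, so there is 1 pure NE.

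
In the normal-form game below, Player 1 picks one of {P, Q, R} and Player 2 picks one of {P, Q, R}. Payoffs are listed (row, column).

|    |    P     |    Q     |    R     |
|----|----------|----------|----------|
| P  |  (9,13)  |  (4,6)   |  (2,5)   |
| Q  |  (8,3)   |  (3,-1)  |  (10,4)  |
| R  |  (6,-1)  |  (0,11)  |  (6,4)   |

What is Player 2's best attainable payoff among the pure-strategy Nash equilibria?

Both P is a pure NE (Player 1: 9 ≥ 8; Player 2: 13 ≥ 6). Player 2 gets 13.
(Q, R) is a pure NE (Player 1: 10 ≥ 6; Player 2: 4 ≥ 3). Player 2 gets 4.
Every other cell has a profitable deviation for at least one player. Highest of {13, 4} is 13.

13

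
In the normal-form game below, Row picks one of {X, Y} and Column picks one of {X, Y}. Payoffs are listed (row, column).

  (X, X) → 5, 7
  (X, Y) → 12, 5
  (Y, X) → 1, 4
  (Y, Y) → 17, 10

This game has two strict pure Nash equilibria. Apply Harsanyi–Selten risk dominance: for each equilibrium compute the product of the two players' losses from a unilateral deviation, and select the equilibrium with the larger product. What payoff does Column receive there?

10

At both X: Row loses 5 − 1 = 4 by deviating; Column loses 7 − 5 = 2. Product = 4·2 = 8.
At both Y: Row loses 17 − 12 = 5 by deviating; Column loses 10 − 4 = 6. Product = 5·6 = 30.
30 > 8, so both Y is risk-dominant. Column's payoff there is 10.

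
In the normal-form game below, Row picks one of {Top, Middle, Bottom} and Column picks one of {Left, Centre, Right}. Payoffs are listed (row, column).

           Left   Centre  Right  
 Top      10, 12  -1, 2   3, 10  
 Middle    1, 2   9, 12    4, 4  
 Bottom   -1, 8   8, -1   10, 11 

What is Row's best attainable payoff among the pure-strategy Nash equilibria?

(Top, Left) is a pure NE (Row: 10 ≥ 1; Column: 12 ≥ 10). Row gets 10.
(Middle, Centre) is a pure NE (Row: 9 ≥ 8; Column: 12 ≥ 4). Row gets 9.
(Bottom, Right) is a pure NE (Row: 10 ≥ 4; Column: 11 ≥ 8). Row gets 10.
Every other cell has a profitable deviation for at least one player. Highest of {10, 9, 10} is 10.

10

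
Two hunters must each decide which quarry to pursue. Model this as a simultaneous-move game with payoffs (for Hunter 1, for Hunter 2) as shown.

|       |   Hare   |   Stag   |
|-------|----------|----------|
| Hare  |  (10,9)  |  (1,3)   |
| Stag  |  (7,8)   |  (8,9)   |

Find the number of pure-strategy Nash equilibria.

Both Hare: Hunter 1 gets 10 (best alternative 7); Hunter 2 gets 9 (best alternative 3). Neither deviates — NE.
Both Stag: Hunter 1 gets 8 (best alternative 1); Hunter 2 gets 9 (best alternative 8). Neither deviates — NE.
(Stag, Hare) is not a NE: Hunter 1 would switch to Hare (10 > 7).
No other cell survives both best-response checks, so there are 2 pure NE.

2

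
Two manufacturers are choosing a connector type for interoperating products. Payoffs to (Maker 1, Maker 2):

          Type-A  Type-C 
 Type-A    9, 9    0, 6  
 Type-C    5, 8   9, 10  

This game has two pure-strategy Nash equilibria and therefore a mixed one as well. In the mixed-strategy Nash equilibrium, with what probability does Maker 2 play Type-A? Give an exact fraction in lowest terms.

Maker 2's mix q on Type-A must make Maker 1 indifferent between Type-A and Type-C.
Maker 1's payoff from Type-A: 9q + 0(1−q). From Type-C: 5q + 9(1−q).
Set equal: 4q = 9(1−q) → q = 9/13.

9/13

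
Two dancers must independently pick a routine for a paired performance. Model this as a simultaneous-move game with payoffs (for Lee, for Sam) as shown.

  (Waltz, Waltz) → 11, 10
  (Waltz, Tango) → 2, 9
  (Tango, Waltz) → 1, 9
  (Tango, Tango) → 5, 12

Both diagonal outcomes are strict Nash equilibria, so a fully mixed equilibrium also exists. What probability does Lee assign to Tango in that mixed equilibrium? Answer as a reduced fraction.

1/4

Lee's mix p on Waltz must make Sam indifferent between Waltz and Tango.
Sam's payoff from Waltz: 10p + 9(1−p). From Tango: 9p + 12(1−p).
Set equal: 1p = 3(1−p) → p = 3/4.
Probability on Tango is 1 − 3/4 = 1/4.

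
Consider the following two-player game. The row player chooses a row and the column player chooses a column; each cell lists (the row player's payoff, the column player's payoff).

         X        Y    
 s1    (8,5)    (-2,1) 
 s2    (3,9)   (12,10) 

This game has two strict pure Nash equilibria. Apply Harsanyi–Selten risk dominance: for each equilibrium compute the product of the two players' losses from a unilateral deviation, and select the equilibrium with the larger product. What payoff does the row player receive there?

8

At (s1, X): the row player loses 8 − 3 = 5 by deviating; the column player loses 5 − 1 = 4. Product = 5·4 = 20.
At (s2, Y): the row player loses 12 − (-2) = 14 by deviating; the column player loses 10 − 9 = 1. Product = 14·1 = 14.
20 > 14, so (s1, X) is risk-dominant. The row player's payoff there is 8.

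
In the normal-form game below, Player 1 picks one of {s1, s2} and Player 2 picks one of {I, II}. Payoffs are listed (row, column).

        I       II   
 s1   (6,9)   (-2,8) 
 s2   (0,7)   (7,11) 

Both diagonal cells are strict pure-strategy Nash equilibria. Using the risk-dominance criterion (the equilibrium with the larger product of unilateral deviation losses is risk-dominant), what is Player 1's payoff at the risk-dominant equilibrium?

7

At (s1, I): Player 1 loses 6 − 0 = 6 by deviating; Player 2 loses 9 − 8 = 1. Product = 6·1 = 6.
At (s2, II): Player 1 loses 7 − (-2) = 9 by deviating; Player 2 loses 11 − 7 = 4. Product = 9·4 = 36.
36 > 6, so (s2, II) is risk-dominant. Player 1's payoff there is 7.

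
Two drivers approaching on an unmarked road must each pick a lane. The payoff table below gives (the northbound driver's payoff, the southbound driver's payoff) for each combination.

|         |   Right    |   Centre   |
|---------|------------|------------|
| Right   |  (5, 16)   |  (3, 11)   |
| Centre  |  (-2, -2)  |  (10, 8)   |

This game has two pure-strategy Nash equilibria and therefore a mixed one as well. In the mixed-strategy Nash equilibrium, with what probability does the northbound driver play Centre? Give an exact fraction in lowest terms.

1/3

The northbound driver's mix p on Right must make the southbound driver indifferent between Right and Centre.
The southbound driver's payoff from Right: 16p + (-2)(1−p). From Centre: 11p + 8(1−p).
Set equal: 5p = 10(1−p) → p = 10/15 = 2/3.
Probability on Centre is 1 − 2/3 = 1/3.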